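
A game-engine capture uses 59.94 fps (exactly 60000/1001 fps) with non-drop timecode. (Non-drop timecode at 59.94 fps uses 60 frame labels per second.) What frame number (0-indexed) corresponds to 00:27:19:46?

Total seconds to the label: (0 × 3600 + 27 × 60 + 19) = 1639.
Frame index = 1639 × 60 + 46 = 98386.

frame 98386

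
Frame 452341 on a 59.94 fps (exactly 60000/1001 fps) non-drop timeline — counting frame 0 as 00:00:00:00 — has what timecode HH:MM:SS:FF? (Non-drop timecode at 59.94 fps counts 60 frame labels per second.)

02:05:39:01

452341 ÷ 60 = 7539 full seconds, remainder 1 frame.
7539 s = 2 h 5 min 39 s.
Timecode: 02:05:39:01.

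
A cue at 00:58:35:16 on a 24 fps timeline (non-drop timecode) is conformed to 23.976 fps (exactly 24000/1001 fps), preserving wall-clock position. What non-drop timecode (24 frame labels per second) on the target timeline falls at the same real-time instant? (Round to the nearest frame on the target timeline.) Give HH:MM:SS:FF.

Source frame index: (0×3600 + 58×60 + 35) × 24 + 16 = 84376.
Real time: 84376 / (24) = 10547/3 s.
Target frame: (10547/3) × (24000/1001) = 84376000/1001 ≈ 84291.708 → 84292.
At 24 labels/s: frame 84292 → 00:58:32:04.

00:58:32:04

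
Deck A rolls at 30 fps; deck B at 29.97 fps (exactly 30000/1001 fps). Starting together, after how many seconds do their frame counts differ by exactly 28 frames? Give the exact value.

The gap grows by |30000/1001 − 30| = 30/1001 frames per second.
Time for a 28-frame gap: 28 ÷ (30/1001) = 14014/15 s.

14014/15 seconds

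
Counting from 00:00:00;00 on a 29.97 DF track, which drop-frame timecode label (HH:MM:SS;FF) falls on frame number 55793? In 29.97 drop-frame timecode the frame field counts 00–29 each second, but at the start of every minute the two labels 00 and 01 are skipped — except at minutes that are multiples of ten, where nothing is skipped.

00:31:01;19

Ten DF minutes hold 17982 frames, so frame 55793 lies in block 3 (frames 53946–71927) with 1847 frames into that block.
The block's first minute is 1800 frames and the rest 1798 each; 1847 frames reaches minute 1, so 3 × 18 + 1 × 2 = 56 labels have been skipped so far.
Adding those back, label number 55793 + 56 = 55849 at 30 labels/s is 1861 s + 19 f = 0 h 31 min 1 s frame 19, i.e. 00:31:01;19.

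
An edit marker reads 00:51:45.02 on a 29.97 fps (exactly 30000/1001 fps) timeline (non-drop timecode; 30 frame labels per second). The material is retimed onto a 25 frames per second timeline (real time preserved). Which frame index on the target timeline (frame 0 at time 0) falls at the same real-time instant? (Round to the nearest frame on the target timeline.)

frame 77704

Source frame index: (0×3600 + 51×60 + 45) × 30 + 2 = 93152.
Real time: 93152 / (30000/1001) = 5827822/1875 s.
Target frame: (5827822/1875) × (25) = 5827822/75 ≈ 77704.293 → 77704.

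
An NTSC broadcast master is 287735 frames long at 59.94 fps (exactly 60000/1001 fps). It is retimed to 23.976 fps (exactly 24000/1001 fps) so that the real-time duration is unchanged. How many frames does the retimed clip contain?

Target frames = source frames × (target rate / source rate) = 287735 × (24000/1001)/(60000/1001) = 287735 × 2/5 = 115094.

115094 frames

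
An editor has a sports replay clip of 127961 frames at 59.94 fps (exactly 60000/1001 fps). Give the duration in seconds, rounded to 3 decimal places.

Running time = 127961 × 1001/60000 = 128088961/60000 s ≈ 2134.816 s.

2134.816 seconds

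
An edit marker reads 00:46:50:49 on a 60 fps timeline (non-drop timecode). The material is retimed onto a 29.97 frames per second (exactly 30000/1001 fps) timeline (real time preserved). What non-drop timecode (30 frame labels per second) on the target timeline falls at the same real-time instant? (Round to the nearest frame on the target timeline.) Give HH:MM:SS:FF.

Source frame index: (0×3600 + 46×60 + 50) × 60 + 49 = 168649.
Real time: 168649 / (60) = 168649/60 s.
Target frame: (168649/60) × (30000/1001) = 6486500/77 ≈ 84240.260 → 84240.
At 30 labels/s: frame 84240 → 00:46:48:00.

00:46:48:00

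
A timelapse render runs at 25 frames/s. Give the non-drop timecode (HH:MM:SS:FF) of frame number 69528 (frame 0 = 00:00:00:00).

69528 ÷ 25 = 2781 full seconds, remainder 3 frames.
2781 s = 0 h 46 min 21 s.
Timecode: 00:46:21:03.

00:46:21:03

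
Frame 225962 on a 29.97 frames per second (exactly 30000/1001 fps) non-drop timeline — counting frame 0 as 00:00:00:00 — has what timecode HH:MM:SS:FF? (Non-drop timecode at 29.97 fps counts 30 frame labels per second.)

02:05:32:02

225962 ÷ 30 = 7532 full seconds, remainder 2 frames.
7532 s = 2 h 5 min 32 s.
Timecode: 02:05:32:02.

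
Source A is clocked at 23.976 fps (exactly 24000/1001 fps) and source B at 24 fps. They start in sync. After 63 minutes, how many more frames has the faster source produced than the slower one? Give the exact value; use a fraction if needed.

63 min = 3780 s.
A emits 24000/1001 × 3780 = 12960000/143 frames; B emits 24 × 3780 = 90720.
Difference = 12960/143 frames (≈ 90.6294); B is ahead of A.

12960/143 frames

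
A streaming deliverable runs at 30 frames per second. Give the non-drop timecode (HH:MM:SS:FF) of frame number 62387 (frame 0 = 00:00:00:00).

62387 ÷ 30 = 2079 full seconds, remainder 17 frames.
2079 s = 0 h 34 min 39 s.
Timecode: 00:34:39:17.

00:34:39:17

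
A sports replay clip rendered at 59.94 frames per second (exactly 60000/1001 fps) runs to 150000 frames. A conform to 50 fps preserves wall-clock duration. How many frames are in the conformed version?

125125 frames

Target frames = source frames × (target rate / source rate) = 150000 × (50)/(60000/1001) = 150000 × 1001/1200 = 125125.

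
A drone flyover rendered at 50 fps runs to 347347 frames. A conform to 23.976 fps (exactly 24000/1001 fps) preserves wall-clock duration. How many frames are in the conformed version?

166560 frames

Target frames = source frames × (target rate / source rate) = 347347 × (24000/1001)/(50) = 347347 × 480/1001 = 166560.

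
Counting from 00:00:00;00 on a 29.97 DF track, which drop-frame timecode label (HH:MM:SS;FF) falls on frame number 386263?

03:34:48;09

Ten DF minutes hold 17982 frames, so frame 386263 lies in block 21 (frames 377622–395603) with 8641 frames into that block.
The block's first minute is 1800 frames and the rest 1798 each; 8641 frames reaches minute 4, so 21 × 18 + 4 × 2 = 386 labels have been skipped so far.
Adding those back, label number 386263 + 386 = 386649 at 30 labels/s is 12888 s + 9 f = 3 h 34 min 48 s frame 9, i.e. 03:34:48;09.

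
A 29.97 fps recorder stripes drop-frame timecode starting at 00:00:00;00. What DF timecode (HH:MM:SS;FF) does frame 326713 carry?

03:01:41;09

Each 10-minute DF block holds 10 × 60 × 30 − 9 × 2 = 17982 frames. 326713 ÷ 17982 → 18 full blocks, remainder 3037.
Within the partial block the first minute is 1800 frames and each further minute 1798, so 1 further minute boundary passed. Total skipped labels = 18 × 18 + 2 × 1 = 326.
Non-drop label index = 326713 + 326 = 327039; at 30 labels/s that is 03:01:41:09, i.e. DF 03:01:41;09.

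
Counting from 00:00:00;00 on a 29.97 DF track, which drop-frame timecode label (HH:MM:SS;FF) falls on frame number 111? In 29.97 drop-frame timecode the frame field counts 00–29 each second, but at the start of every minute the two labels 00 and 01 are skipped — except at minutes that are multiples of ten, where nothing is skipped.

00:00:03;21

Each 10-minute DF block holds 10 × 60 × 30 − 9 × 2 = 17982 frames. 111 ÷ 17982 → 0 full blocks, remainder 111.
Within the partial block the first minute is 1800 frames and each further minute 1798, so 0 further minute boundaries passed. Total skipped labels = 18 × 0 + 2 × 0 = 0.
Non-drop label index = 111 + 0 = 111; at 30 labels/s that is 00:00:03:21, i.e. DF 00:00:03;21.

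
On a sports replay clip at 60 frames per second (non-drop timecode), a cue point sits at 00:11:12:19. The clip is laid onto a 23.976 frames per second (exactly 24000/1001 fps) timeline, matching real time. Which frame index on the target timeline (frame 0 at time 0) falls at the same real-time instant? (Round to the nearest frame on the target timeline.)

frame 16119

Source frame index: (0×3600 + 11×60 + 12) × 60 + 19 = 40339.
Real time: 40339 / (60) = 40339/60 s.
Target frame: (40339/60) × (24000/1001) = 1241200/77 ≈ 16119.481 → 16119.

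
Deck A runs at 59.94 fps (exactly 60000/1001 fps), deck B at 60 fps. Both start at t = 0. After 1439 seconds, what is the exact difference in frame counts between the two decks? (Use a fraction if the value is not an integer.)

86340/1001 frames

A emits 60000/1001 × 1439 = 86340000/1001 frames; B emits 60 × 1439 = 86340.
Difference = 86340/1001 frames (≈ 86.2537); B is ahead of A.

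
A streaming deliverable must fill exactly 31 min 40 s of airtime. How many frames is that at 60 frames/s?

31 min 40 s = 1900 s.
Frames = 1900 × 60 = 114000.

114000 frames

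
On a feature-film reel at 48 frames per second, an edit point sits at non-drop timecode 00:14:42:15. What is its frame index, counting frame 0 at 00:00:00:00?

Total seconds to the label: (0 × 3600 + 14 × 60 + 42) = 882.
Frame index = 882 × 48 + 15 = 42351.

42351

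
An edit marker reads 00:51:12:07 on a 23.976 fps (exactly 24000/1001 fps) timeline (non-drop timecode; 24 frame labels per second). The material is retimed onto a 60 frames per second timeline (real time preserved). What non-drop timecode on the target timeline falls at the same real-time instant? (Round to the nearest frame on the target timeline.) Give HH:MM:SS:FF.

Source frame index: (0×3600 + 51×60 + 12) × 24 + 7 = 73735.
Real time: 73735 / (24000/1001) = 14761747/4800 s.
Target frame: (14761747/4800) × (60) = 14761747/80 ≈ 184521.837 → 184522.
At 60 labels/s: frame 184522 → 00:51:15:22.

00:51:15:22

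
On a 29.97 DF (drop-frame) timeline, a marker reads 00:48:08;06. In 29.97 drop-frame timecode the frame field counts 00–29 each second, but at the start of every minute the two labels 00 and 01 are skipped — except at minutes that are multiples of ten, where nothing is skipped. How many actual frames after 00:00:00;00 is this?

86558

As if non-drop at 30 labels/s: (0 × 3600 + 48 × 60 + 8) × 30 + 6 = 86646.
Minute boundaries passed: 48; those not divisible by 10: 48 − 4 = 44; dropped labels = 2 × 44 = 88.
Actual frame index = 86646 − 88 = 86558.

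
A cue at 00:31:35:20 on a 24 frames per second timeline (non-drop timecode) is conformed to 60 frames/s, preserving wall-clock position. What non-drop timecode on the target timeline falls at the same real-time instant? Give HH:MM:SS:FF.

Source frame index: (0×3600 + 31×60 + 35) × 24 + 20 = 45500.
Real time: 45500 / (24) = 11375/6 s.
Target frame: (11375/6) × (60) = 113750.
At 60 labels/s: frame 113750 → 00:31:35:50.

00:31:35:50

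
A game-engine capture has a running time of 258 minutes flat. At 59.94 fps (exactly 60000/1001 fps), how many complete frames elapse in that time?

258 min = 15480 s.
Frames = 15480 × 60000/1001 = 928800000/1001 ≈ 927872.1279.
Complete frames: 927872.

927872 frames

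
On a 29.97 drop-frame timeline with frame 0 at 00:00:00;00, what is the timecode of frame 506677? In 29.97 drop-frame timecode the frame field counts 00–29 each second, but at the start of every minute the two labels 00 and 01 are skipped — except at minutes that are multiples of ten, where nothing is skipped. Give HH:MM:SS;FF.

04:41:46;03

Ten DF minutes hold 17982 frames, so frame 506677 lies in block 28 (frames 503496–521477) with 3181 frames into that block.
The block's first minute is 1800 frames and the rest 1798 each; 3181 frames reaches minute 1, so 28 × 18 + 1 × 2 = 506 labels have been skipped so far.
Adding those back, label number 506677 + 506 = 507183 at 30 labels/s is 16906 s + 3 f = 4 h 41 min 46 s frame 3, i.e. 04:41:46;03.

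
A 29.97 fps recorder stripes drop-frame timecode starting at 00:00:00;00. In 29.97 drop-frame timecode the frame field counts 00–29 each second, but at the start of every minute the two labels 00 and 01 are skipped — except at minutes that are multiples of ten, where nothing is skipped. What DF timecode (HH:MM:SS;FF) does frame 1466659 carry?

Each 10-minute DF block holds 10 × 60 × 30 − 9 × 2 = 17982 frames. 1466659 ÷ 17982 → 81 full blocks, remainder 10117.
Within the partial block the first minute is 1800 frames and each further minute 1798, so 5 further minute boundaries passed. Total skipped labels = 18 × 81 + 2 × 5 = 1468.
Non-drop label index = 1466659 + 1468 = 1468127; at 30 labels/s that is 13:35:37:17, i.e. DF 13:35:37;17.

13:35:37;17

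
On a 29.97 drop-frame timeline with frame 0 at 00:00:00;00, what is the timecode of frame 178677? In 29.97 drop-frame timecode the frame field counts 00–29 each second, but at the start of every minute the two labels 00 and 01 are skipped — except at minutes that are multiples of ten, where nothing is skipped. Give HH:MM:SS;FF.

01:39:21;27

Ten DF minutes hold 17982 frames, so frame 178677 lies in block 9 (frames 161838–179819) with 16839 frames into that block.
The block's first minute is 1800 frames and the rest 1798 each; 16839 frames reaches minute 9, so 9 × 18 + 9 × 2 = 180 labels have been skipped so far.
Adding those back, label number 178677 + 180 = 178857 at 30 labels/s is 5961 s + 27 f = 1 h 39 min 21 s frame 27, i.e. 01:39:21;27.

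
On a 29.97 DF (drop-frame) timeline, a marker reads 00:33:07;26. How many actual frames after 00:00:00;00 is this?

Complete 10-minute blocks: 3, each 17982 frames → 53946.
Remaining 3 whole minutes in the current block: 1800 + 2 × 1798 = 5396 frames.
Within the current minute: 7 × 30 + 26 − 2 = 234 (labels ;00/;01 skipped at this minute). Total = 53946 + 5396 + 234 = 59576.

59576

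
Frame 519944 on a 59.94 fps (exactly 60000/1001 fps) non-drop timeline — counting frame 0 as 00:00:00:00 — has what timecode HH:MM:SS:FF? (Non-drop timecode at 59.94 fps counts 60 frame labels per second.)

02:24:25:44

519944 ÷ 60 = 8665 full seconds, remainder 44 frames.
8665 s = 2 h 24 min 25 s.
Timecode: 02:24:25:44.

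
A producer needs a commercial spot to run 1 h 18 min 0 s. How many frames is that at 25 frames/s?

1 h 18 min 0 s = 4680 s.
Frames = 4680 × 25 = 117000.

117000 frames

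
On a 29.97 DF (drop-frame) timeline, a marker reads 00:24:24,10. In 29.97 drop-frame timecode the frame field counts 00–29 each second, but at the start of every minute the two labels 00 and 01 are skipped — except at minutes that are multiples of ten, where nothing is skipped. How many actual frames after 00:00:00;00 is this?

Complete 10-minute blocks: 2, each 17982 frames → 35964.
Remaining 4 whole minutes in the current block: 1800 + 3 × 1798 = 7194 frames.
Within the current minute: 24 × 30 + 10 − 2 = 728 (labels ;00/;01 skipped at this minute). Total = 35964 + 7194 + 728 = 43886.

43886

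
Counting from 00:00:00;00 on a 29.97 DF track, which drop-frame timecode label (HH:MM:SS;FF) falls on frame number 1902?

Ten DF minutes hold 17982 frames, so frame 1902 lies in block 0 (frames 0–17981) with 1902 frames into that block.
The block's first minute is 1800 frames and the rest 1798 each; 1902 frames reaches minute 1, so 0 × 18 + 1 × 2 = 2 labels have been skipped so far.
Adding those back, label number 1902 + 2 = 1904 at 30 labels/s is 63 s + 14 f = 0 h 1 min 3 s frame 14, i.e. 00:01:03;14.

00:01:03;14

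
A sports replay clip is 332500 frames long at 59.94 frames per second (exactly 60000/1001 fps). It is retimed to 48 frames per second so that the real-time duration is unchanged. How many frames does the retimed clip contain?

266266 frames

Target frames = source frames × (target rate / source rate) = 332500 × (48)/(60000/1001) = 332500 × 1001/1250 = 266266.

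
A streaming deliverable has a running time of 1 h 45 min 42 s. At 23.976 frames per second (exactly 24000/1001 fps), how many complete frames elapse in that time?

152055 frames

1 h 45 min 42 s = 6342 s.
Frames = 6342 × 24000/1001 = 21744000/143 ≈ 152055.9441.
Complete frames: 152055.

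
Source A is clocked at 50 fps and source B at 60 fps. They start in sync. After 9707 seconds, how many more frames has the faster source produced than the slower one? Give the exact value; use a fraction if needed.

A emits 50 × 9707 = 485350 frames; B emits 60 × 9707 = 582420.
Difference = 97070 frames; B is ahead of A.

97070 frames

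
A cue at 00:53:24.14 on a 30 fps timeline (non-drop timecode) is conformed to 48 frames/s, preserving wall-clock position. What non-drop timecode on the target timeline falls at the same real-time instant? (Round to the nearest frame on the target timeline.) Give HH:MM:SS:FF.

00:53:24:22

Source frame index: (0×3600 + 53×60 + 24) × 30 + 14 = 96134.
Real time: 96134 / (30) = 48067/15 s.
Target frame: (48067/15) × (48) = 769072/5 ≈ 153814.400 → 153814.
At 48 labels/s: frame 153814 → 00:53:24:22.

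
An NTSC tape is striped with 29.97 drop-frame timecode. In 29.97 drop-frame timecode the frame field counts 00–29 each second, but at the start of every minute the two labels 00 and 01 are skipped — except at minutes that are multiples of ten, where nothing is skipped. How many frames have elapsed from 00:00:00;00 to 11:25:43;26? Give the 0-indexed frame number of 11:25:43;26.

1233082

As if non-drop at 30 labels/s: (11 × 3600 + 25 × 60 + 43) × 30 + 26 = 1234316.
Minute boundaries passed: 685; those not divisible by 10: 685 − 68 = 617; dropped labels = 2 × 617 = 1234.
Actual frame index = 1234316 − 1234 = 1233082.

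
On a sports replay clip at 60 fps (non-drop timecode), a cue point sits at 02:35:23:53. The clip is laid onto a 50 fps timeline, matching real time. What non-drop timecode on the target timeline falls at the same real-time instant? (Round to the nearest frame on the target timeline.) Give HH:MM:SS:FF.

02:35:23:44

Source frame index: (2×3600 + 35×60 + 23) × 60 + 53 = 559433.
Real time: 559433 / (60) = 559433/60 s.
Target frame: (559433/60) × (50) = 2797165/6 ≈ 466194.167 → 466194.
At 50 labels/s: frame 466194 → 02:35:23:44.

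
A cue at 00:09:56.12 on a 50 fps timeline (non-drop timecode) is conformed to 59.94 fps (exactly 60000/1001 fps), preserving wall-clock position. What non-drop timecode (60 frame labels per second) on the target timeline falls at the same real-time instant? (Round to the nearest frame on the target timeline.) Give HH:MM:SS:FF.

00:09:55:39

Source frame index: (0×3600 + 9×60 + 56) × 50 + 12 = 29812.
Real time: 29812 / (50) = 14906/25 s.
Target frame: (14906/25) × (60000/1001) = 35774400/1001 ≈ 35738.661 → 35739.
At 60 labels/s: frame 35739 → 00:09:55:39.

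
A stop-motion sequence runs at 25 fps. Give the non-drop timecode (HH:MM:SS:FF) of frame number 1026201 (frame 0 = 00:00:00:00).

11:24:08:01

1026201 ÷ 25 = 41048 full seconds, remainder 1 frame.
41048 s = 11 h 24 min 8 s.
Timecode: 11:24:08:01.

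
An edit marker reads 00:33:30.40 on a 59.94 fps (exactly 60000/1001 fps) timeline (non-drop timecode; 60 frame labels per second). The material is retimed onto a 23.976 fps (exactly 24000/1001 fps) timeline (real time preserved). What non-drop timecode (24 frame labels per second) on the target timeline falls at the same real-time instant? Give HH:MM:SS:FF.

Source frame index: (0×3600 + 33×60 + 30) × 60 + 40 = 120640.
Real time: 120640 / (60000/1001) = 754754/375 s.
Target frame: (754754/375) × (24000/1001) = 48256.
At 24 labels/s: frame 48256 → 00:33:30:16.

00:33:30:16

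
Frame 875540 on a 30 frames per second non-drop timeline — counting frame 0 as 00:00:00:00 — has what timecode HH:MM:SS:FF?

08:06:24:20

875540 ÷ 30 = 29184 full seconds, remainder 20 frames.
29184 s = 8 h 6 min 24 s.
Timecode: 08:06:24:20.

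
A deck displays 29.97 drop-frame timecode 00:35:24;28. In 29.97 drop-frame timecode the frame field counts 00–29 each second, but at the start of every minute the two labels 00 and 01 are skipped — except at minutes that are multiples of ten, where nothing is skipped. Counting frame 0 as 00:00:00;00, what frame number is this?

Complete 10-minute blocks: 3, each 17982 frames → 53946.
Remaining 5 whole minutes in the current block: 1800 + 4 × 1798 = 8992 frames.
Within the current minute: 24 × 30 + 28 − 2 = 746 (labels ;00/;01 skipped at this minute). Total = 53946 + 8992 + 746 = 63684.

63684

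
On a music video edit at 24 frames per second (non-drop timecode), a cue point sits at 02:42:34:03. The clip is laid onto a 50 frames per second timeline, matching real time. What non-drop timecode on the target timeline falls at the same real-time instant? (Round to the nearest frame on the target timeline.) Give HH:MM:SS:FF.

02:42:34:06

Source frame index: (2×3600 + 42×60 + 34) × 24 + 3 = 234099.
Real time: 234099 / (24) = 78033/8 s.
Target frame: (78033/8) × (50) = 1950825/4 ≈ 487706.250 → 487706.
At 50 labels/s: frame 487706 → 02:42:34:06.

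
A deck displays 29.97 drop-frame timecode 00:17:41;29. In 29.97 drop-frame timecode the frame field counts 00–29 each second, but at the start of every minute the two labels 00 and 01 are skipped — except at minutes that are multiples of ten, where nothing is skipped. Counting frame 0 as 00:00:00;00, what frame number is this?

As if non-drop at 30 labels/s: (0 × 3600 + 17 × 60 + 41) × 30 + 29 = 31859.
Minute boundaries passed: 17; those not divisible by 10: 17 − 1 = 16; dropped labels = 2 × 16 = 32.
Actual frame index = 31859 − 32 = 31827.

31827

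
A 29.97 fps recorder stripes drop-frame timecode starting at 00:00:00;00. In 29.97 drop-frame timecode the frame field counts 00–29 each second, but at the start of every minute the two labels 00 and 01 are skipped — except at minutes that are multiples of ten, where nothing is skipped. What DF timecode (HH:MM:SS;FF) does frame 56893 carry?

Each 10-minute DF block holds 10 × 60 × 30 − 9 × 2 = 17982 frames. 56893 ÷ 17982 → 3 full blocks, remainder 2947.
Within the partial block the first minute is 1800 frames and each further minute 1798, so 1 further minute boundary passed. Total skipped labels = 18 × 3 + 2 × 1 = 56.
Non-drop label index = 56893 + 56 = 56949; at 30 labels/s that is 00:31:38:09, i.e. DF 00:31:38;09.

00:31:38;09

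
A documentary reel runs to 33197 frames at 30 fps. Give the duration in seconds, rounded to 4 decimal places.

1106.5667 seconds

Running time = 33197 × 1/30 = 33197/30 s ≈ 1106.5667 s.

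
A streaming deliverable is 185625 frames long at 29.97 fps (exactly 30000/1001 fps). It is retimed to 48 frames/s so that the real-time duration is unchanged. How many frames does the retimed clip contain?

Target frames = source frames × (target rate / source rate) = 185625 × (48)/(30000/1001) = 185625 × 1001/625 = 297297.

297297 frames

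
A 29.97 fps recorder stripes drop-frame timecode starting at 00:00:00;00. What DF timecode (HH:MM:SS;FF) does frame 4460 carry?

00:02:28;24

Ten DF minutes hold 17982 frames, so frame 4460 lies in block 0 (frames 0–17981) with 4460 frames into that block.
The block's first minute is 1800 frames and the rest 1798 each; 4460 frames reaches minute 2, so 0 × 18 + 2 × 2 = 4 labels have been skipped so far.
Adding those back, label number 4460 + 4 = 4464 at 30 labels/s is 148 s + 24 f = 0 h 2 min 28 s frame 24, i.e. 00:02:28;24.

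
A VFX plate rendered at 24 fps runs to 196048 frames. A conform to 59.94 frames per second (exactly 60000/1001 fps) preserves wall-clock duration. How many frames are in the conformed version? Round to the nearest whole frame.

489630 frames

Frames at target rate = 196048 × (60000/1001) / (24) = 490120000/1001 ≈ 489630.370.
Nearest whole frame: 489630.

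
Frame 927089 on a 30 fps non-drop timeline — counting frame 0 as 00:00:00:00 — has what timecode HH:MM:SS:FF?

08:35:02:29

927089 ÷ 30 = 30902 full seconds, remainder 29 frames.
30902 s = 8 h 35 min 2 s.
Timecode: 08:35:02:29.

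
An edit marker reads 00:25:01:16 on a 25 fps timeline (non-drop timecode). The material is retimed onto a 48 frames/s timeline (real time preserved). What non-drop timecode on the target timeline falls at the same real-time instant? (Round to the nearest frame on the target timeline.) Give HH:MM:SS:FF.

Source frame index: (0×3600 + 25×60 + 1) × 25 + 16 = 37541.
Real time: 37541 / (25) = 37541/25 s.
Target frame: (37541/25) × (48) = 1801968/25 ≈ 72078.720 → 72079.
At 48 labels/s: frame 72079 → 00:25:01:31.

00:25:01:31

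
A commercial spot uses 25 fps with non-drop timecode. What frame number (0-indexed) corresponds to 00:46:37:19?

Total seconds to the label: (0 × 3600 + 46 × 60 + 37) = 2797.
Frame index = 2797 × 25 + 19 = 69944.

69944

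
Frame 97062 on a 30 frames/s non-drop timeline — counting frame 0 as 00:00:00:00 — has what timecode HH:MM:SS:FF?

97062 ÷ 30 = 3235 full seconds, remainder 12 frames.
3235 s = 0 h 53 min 55 s.
Timecode: 00:53:55:12.

00:53:55:12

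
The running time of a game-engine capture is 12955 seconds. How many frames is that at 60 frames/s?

777300 frames

Frames = 12955 × 60 = 777300.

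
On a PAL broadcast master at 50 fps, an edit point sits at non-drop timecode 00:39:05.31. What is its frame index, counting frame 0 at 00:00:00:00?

frame 117281

Total seconds to the label: (0 × 3600 + 39 × 60 + 5) = 2345.
Frame index = 2345 × 50 + 31 = 117281.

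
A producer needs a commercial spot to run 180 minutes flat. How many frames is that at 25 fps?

270000 frames

180 min = 10800 s.
Frames = 10800 × 25 = 270000.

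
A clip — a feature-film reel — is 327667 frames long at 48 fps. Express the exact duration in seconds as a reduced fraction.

Running time = 327667 ÷ (48) = 327667 × 1/48 = 327667/48 s.

327667/48 seconds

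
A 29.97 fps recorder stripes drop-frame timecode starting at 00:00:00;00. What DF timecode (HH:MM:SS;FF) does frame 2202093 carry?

20:24:36;17

Ten DF minutes hold 17982 frames, so frame 2202093 lies in block 122 (frames 2193804–2211785) with 8289 frames into that block.
The block's first minute is 1800 frames and the rest 1798 each; 8289 frames reaches minute 4, so 122 × 18 + 4 × 2 = 2204 labels have been skipped so far.
Adding those back, label number 2202093 + 2204 = 2204297 at 30 labels/s is 73476 s + 17 f = 20 h 24 min 36 s frame 17, i.e. 20:24:36;17.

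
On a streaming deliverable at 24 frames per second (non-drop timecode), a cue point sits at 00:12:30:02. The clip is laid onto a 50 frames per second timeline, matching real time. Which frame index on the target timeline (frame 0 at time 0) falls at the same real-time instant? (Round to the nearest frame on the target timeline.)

frame 37504

Source frame index: (0×3600 + 12×60 + 30) × 24 + 2 = 18002.
Real time: 18002 / (24) = 9001/12 s.
Target frame: (9001/12) × (50) = 225025/6 ≈ 37504.167 → 37504.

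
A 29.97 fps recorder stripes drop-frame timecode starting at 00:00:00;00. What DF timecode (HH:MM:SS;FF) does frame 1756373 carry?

Ten DF minutes hold 17982 frames, so frame 1756373 lies in block 97 (frames 1744254–1762235) with 12119 frames into that block.
The block's first minute is 1800 frames and the rest 1798 each; 12119 frames reaches minute 6, so 97 × 18 + 6 × 2 = 1758 labels have been skipped so far.
Adding those back, label number 1756373 + 1758 = 1758131 at 30 labels/s is 58604 s + 11 f = 16 h 16 min 44 s frame 11, i.e. 16:16:44;11.

16:16:44;11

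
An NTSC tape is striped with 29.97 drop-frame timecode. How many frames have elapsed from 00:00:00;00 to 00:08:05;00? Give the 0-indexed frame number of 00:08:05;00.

As if non-drop at 30 labels/s: (0 × 3600 + 8 × 60 + 5) × 30 + 0 = 14550.
Minute boundaries passed: 8; those not divisible by 10: 8 − 0 = 8; dropped labels = 2 × 8 = 16.
Actual frame index = 14550 − 16 = 14534.

14534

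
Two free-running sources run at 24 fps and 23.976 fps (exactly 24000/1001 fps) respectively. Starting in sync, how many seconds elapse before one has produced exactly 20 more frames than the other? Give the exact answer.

5005/6 seconds

The gap grows by |24000/1001 − 24| = 24/1001 frames per second.
Time for a 20-frame gap: 20 ÷ (24/1001) = 5005/6 s.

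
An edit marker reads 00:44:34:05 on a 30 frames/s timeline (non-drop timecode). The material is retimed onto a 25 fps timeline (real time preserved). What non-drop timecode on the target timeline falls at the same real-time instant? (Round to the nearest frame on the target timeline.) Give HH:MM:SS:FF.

00:44:34:04

Source frame index: (0×3600 + 44×60 + 34) × 30 + 5 = 80225.
Real time: 80225 / (30) = 16045/6 s.
Target frame: (16045/6) × (25) = 401125/6 ≈ 66854.167 → 66854.
At 25 labels/s: frame 66854 → 00:44:34:04.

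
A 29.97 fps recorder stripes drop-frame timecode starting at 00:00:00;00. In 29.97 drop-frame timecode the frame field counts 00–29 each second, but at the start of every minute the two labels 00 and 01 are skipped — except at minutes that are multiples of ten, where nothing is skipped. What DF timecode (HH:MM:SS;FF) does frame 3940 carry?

00:02:11;14

Each 10-minute DF block holds 10 × 60 × 30 − 9 × 2 = 17982 frames. 3940 ÷ 17982 → 0 full blocks, remainder 3940.
Within the partial block the first minute is 1800 frames and each further minute 1798, so 2 further minute boundaries passed. Total skipped labels = 18 × 0 + 2 × 2 = 4.
Non-drop label index = 3940 + 4 = 3944; at 30 labels/s that is 00:02:11:14, i.e. DF 00:02:11;14.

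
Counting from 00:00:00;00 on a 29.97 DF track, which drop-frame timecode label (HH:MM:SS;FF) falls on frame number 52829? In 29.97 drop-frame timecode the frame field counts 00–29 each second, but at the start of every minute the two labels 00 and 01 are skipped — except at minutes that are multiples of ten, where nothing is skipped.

00:29:22;23

Each 10-minute DF block holds 10 × 60 × 30 − 9 × 2 = 17982 frames. 52829 ÷ 17982 → 2 full blocks, remainder 16865.
Within the partial block the first minute is 1800 frames and each further minute 1798, so 9 further minute boundaries passed. Total skipped labels = 18 × 2 + 2 × 9 = 54.
Non-drop label index = 52829 + 54 = 52883; at 30 labels/s that is 00:29:22:23, i.e. DF 00:29:22;23.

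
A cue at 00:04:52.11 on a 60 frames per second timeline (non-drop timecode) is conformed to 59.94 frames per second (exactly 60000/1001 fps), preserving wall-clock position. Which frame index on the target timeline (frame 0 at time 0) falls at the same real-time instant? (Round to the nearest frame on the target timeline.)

Source frame index: (0×3600 + 4×60 + 52) × 60 + 11 = 17531.
Real time: 17531 / (60) = 17531/60 s.
Target frame: (17531/60) × (60000/1001) = 17531000/1001 ≈ 17513.487 → 17513.

frame 17513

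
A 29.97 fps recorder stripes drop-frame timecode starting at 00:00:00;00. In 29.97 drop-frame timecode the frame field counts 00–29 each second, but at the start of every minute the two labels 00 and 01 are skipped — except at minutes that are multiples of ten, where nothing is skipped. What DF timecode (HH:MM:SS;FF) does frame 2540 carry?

Ten DF minutes hold 17982 frames, so frame 2540 lies in block 0 (frames 0–17981) with 2540 frames into that block.
The block's first minute is 1800 frames and the rest 1798 each; 2540 frames reaches minute 1, so 0 × 18 + 1 × 2 = 2 labels have been skipped so far.
Adding those back, label number 2540 + 2 = 2542 at 30 labels/s is 84 s + 22 f = 0 h 1 min 24 s frame 22, i.e. 00:01:24;22.

00:01:24;22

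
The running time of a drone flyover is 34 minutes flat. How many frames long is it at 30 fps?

61200 frames

34 min = 2040 s.
Frames = 2040 × 30 = 61200.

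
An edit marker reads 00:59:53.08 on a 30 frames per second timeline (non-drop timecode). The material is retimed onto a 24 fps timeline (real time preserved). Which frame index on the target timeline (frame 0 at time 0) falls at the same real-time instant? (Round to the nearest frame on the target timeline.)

Source frame index: (0×3600 + 59×60 + 53) × 30 + 8 = 107798.
Real time: 107798 / (30) = 53899/15 s.
Target frame: (53899/15) × (24) = 431192/5 ≈ 86238.400 → 86238.

frame 86238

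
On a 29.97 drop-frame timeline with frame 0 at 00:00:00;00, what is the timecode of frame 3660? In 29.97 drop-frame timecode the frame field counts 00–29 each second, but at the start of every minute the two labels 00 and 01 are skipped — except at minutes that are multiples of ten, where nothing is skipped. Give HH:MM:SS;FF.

Each 10-minute DF block holds 10 × 60 × 30 − 9 × 2 = 17982 frames. 3660 ÷ 17982 → 0 full blocks, remainder 3660.
Within the partial block the first minute is 1800 frames and each further minute 1798, so 2 further minute boundaries passed. Total skipped labels = 18 × 0 + 2 × 2 = 4.
Non-drop label index = 3660 + 4 = 3664; at 30 labels/s that is 00:02:02:04, i.e. DF 00:02:02;04.

00:02:02;04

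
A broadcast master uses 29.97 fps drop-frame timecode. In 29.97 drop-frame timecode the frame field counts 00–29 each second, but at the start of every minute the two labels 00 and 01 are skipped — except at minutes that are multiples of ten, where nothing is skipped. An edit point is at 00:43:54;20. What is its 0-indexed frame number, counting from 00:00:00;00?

78962

Complete 10-minute blocks: 4, each 17982 frames → 71928.
Remaining 3 whole minutes in the current block: 1800 + 2 × 1798 = 5396 frames.
Within the current minute: 54 × 30 + 20 − 2 = 1638 (labels ;00/;01 skipped at this minute). Total = 71928 + 5396 + 1638 = 78962.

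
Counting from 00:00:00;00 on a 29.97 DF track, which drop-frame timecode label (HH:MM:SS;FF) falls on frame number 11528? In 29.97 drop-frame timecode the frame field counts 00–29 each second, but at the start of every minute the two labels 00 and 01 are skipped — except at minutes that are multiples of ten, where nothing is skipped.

00:06:24;20

Each 10-minute DF block holds 10 × 60 × 30 − 9 × 2 = 17982 frames. 11528 ÷ 17982 → 0 full blocks, remainder 11528.
Within the partial block the first minute is 1800 frames and each further minute 1798, so 6 further minute boundaries passed. Total skipped labels = 18 × 0 + 2 × 6 = 12.
Non-drop label index = 11528 + 12 = 11540; at 30 labels/s that is 00:06:24:20, i.e. DF 00:06:24;20.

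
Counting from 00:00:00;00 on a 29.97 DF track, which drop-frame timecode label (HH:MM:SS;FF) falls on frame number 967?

00:00:32;07

Ten DF minutes hold 17982 frames, so frame 967 lies in block 0 (frames 0–17981) with 967 frames into that block.
The block's first minute is 1800 frames and the rest 1798 each; 967 frames reaches minute 0, so 0 × 18 + 0 × 2 = 0 labels have been skipped so far.
Adding those back, label number 967 + 0 = 967 at 30 labels/s is 32 s + 7 f = 0 h 0 min 32 s frame 7, i.e. 00:00:32;07.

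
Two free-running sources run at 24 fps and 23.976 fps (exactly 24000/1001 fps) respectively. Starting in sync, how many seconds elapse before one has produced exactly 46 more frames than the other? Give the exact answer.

23023/12 seconds

The gap grows by |24000/1001 − 24| = 24/1001 frames per second.
Time for a 46-frame gap: 46 ÷ (24/1001) = 23023/12 s.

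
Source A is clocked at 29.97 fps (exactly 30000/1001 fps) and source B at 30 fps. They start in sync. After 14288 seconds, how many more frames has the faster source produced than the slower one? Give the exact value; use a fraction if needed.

A emits 30000/1001 × 14288 = 428640000/1001 frames; B emits 30 × 14288 = 428640.
Difference = 428640/1001 frames (≈ 428.2118); B is ahead of A.

428640/1001 frames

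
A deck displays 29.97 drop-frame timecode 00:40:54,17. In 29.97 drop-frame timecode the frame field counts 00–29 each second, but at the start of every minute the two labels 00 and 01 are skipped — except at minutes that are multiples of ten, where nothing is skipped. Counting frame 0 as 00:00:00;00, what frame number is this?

73565

As if non-drop at 30 labels/s: (0 × 3600 + 40 × 60 + 54) × 30 + 17 = 73637.
Minute boundaries passed: 40; those not divisible by 10: 40 − 4 = 36; dropped labels = 2 × 36 = 72.
Actual frame index = 73637 − 72 = 73565.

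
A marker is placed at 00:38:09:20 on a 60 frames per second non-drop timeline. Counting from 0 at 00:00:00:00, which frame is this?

Total seconds to the label: (0 × 3600 + 38 × 60 + 9) = 2289.
Frame index = 2289 × 60 + 20 = 137360.

frame 137360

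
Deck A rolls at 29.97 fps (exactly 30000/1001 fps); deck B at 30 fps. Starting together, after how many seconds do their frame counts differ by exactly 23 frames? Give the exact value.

23023/30 seconds

The gap grows by |30 − 30000/1001| = 30/1001 frames per second.
Time for a 23-frame gap: 23 ÷ (30/1001) = 23023/30 s.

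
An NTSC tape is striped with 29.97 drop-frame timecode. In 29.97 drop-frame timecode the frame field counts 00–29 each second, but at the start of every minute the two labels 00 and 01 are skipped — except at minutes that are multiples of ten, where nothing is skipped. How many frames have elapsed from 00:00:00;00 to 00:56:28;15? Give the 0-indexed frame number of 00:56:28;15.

Complete 10-minute blocks: 5, each 17982 frames → 89910.
Remaining 6 whole minutes in the current block: 1800 + 5 × 1798 = 10790 frames.
Within the current minute: 28 × 30 + 15 − 2 = 853 (labels ;00/;01 skipped at this minute). Total = 89910 + 10790 + 853 = 101553.

101553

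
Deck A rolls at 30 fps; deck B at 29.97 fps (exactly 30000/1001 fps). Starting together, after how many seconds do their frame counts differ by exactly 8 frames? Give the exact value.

4004/15 seconds

The gap grows by |30000/1001 − 30| = 30/1001 frames per second.
Time for a 8-frame gap: 8 ÷ (30/1001) = 4004/15 s.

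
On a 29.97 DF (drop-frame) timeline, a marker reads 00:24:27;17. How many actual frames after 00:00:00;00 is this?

43983

Complete 10-minute blocks: 2, each 17982 frames → 35964.
Remaining 4 whole minutes in the current block: 1800 + 3 × 1798 = 7194 frames.
Within the current minute: 27 × 30 + 17 − 2 = 825 (labels ;00/;01 skipped at this minute). Total = 35964 + 7194 + 825 = 43983.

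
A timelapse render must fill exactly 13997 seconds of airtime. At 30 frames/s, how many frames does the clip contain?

Frames = 13997 × 30 = 419910.

419910 frames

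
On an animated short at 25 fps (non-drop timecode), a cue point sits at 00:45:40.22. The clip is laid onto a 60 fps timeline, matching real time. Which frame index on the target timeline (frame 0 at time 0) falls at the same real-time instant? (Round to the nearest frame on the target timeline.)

Source frame index: (0×3600 + 45×60 + 40) × 25 + 22 = 68522.
Real time: 68522 / (25) = 68522/25 s.
Target frame: (68522/25) × (60) = 822264/5 ≈ 164452.800 → 164453.

frame 164453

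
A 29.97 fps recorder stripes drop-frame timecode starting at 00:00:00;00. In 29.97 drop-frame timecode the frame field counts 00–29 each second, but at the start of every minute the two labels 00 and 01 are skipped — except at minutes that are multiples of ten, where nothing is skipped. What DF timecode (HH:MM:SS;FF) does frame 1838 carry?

Each 10-minute DF block holds 10 × 60 × 30 − 9 × 2 = 17982 frames. 1838 ÷ 17982 → 0 full blocks, remainder 1838.
Within the partial block the first minute is 1800 frames and each further minute 1798, so 1 further minute boundary passed. Total skipped labels = 18 × 0 + 2 × 1 = 2.
Non-drop label index = 1838 + 2 = 1840; at 30 labels/s that is 00:01:01:10, i.e. DF 00:01:01;10.

00:01:01;10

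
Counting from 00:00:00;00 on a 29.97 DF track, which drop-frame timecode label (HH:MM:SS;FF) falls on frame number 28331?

Ten DF minutes hold 17982 frames, so frame 28331 lies in block 1 (frames 17982–35963) with 10349 frames into that block.
The block's first minute is 1800 frames and the rest 1798 each; 10349 frames reaches minute 5, so 1 × 18 + 5 × 2 = 28 labels have been skipped so far.
Adding those back, label number 28331 + 28 = 28359 at 30 labels/s is 945 s + 9 f = 0 h 15 min 45 s frame 9, i.e. 00:15:45;09.

00:15:45;09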